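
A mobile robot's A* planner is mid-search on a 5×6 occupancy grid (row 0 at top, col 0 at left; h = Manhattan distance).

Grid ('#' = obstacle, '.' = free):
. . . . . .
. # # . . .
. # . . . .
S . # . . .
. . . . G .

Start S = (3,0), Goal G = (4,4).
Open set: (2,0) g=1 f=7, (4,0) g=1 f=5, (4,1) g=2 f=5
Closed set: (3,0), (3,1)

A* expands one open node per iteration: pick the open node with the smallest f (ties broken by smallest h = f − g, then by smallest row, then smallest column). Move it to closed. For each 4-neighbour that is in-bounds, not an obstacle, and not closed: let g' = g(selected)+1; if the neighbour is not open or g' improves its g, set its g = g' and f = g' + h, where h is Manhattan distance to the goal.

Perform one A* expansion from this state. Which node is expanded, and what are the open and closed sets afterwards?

expanded=(4,1); open=[(2,0) g=1 f=7, (4,0) g=1 f=5, (4,2) g=3 f=5]; closed=[(3,0), (3,1), (4,1)]

step 1: expand (4,1) (f=5, h=3) → closed; open now [(2,0) g=1 f=7, (4,0) g=1 f=5, (4,2) g=3 f=5]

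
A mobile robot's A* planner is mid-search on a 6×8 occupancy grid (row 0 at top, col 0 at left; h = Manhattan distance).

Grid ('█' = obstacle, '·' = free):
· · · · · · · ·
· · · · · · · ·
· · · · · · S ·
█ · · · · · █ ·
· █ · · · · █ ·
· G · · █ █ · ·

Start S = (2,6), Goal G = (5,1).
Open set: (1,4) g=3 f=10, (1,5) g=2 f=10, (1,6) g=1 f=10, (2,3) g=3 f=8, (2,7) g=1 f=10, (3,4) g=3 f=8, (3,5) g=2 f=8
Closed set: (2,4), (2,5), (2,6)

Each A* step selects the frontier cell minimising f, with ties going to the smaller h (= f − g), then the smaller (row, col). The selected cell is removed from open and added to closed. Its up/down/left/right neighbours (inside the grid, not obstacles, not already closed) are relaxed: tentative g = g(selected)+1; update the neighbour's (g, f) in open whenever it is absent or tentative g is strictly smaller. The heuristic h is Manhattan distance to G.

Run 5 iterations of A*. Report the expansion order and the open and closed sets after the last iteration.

order=[(2,3) → (2,2) → (2,1) → (3,1) → (3,2)]; open=[(1,1) g=6 f=10, (1,2) g=5 f=10, (1,3) g=4 f=10, (1,4) g=3 f=10, (1,5) g=2 f=10, (1,6) g=1 f=10, (2,0) g=6 f=10, (2,7) g=1 f=10, (3,3) g=4 f=8, (3,4) g=3 f=8, (3,5) g=2 f=8, (4,2) g=6 f=8]; closed=[(2,1), (2,2), (2,3), (2,4), (2,5), (2,6), (3,1), (3,2)]

step 1: expand (2,3) (f=8, h=5) → closed; open now [(1,3) g=4 f=10, (1,4) g=3 f=10, (1,5) g=2 f=10, (1,6) g=1 f=10, (2,2) g=4 f=8, (2,7) g=1 f=10, (3,3) g=4 f=8, (3,4) g=3 f=8, (3,5) g=2 f=8]
step 2: expand (2,2) (f=8, h=4) → closed; open now [(1,2) g=5 f=10, (1,3) g=4 f=10, (1,4) g=3 f=10, (1,5) g=2 f=10, (1,6) g=1 f=10, (2,1) g=5 f=8, (2,7) g=1 f=10, (3,2) g=5 f=8, (3,3) g=4 f=8, (3,4) g=3 f=8, (3,5) g=2 f=8]
step 3: expand (2,1) (f=8, h=3) → closed; open now [(1,1) g=6 f=10, (1,2) g=5 f=10, (1,3) g=4 f=10, (1,4) g=3 f=10, (1,5) g=2 f=10, (1,6) g=1 f=10, (2,0) g=6 f=10, (2,7) g=1 f=10, (3,1) g=6 f=8, (3,2) g=5 f=8, (3,3) g=4 f=8, (3,4) g=3 f=8, (3,5) g=2 f=8]
step 4: expand (3,1) (f=8, h=2) → closed; open now [(1,1) g=6 f=10, (1,2) g=5 f=10, (1,3) g=4 f=10, (1,4) g=3 f=10, (1,5) g=2 f=10, (1,6) g=1 f=10, (2,0) g=6 f=10, (2,7) g=1 f=10, (3,2) g=5 f=8, (3,3) g=4 f=8, (3,4) g=3 f=8, (3,5) g=2 f=8]
step 5: expand (3,2) (f=8, h=3) → closed; open now [(1,1) g=6 f=10, (1,2) g=5 f=10, (1,3) g=4 f=10, (1,4) g=3 f=10, (1,5) g=2 f=10, (1,6) g=1 f=10, (2,0) g=6 f=10, (2,7) g=1 f=10, (3,3) g=4 f=8, (3,4) g=3 f=8, (3,5) g=2 f=8, (4,2) g=6 f=8]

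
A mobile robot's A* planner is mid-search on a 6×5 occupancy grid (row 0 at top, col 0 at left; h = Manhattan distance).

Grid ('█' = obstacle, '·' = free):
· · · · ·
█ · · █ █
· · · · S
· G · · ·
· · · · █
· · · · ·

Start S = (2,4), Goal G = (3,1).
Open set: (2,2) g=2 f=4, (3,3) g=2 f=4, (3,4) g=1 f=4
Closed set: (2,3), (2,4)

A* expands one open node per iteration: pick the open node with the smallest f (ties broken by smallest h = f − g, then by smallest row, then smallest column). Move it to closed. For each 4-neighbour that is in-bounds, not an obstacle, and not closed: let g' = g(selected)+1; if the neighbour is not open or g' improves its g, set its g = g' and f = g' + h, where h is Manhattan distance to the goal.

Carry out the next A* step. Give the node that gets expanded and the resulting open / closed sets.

expanded=(2,2); open=[(1,2) g=3 f=6, (2,1) g=3 f=4, (3,2) g=3 f=4, (3,3) g=2 f=4, (3,4) g=1 f=4]; closed=[(2,2), (2,3), (2,4)]

step 1: expand (2,2) (f=4, h=2) → closed; open now [(1,2) g=3 f=6, (2,1) g=3 f=4, (3,2) g=3 f=4, (3,3) g=2 f=4, (3,4) g=1 f=4]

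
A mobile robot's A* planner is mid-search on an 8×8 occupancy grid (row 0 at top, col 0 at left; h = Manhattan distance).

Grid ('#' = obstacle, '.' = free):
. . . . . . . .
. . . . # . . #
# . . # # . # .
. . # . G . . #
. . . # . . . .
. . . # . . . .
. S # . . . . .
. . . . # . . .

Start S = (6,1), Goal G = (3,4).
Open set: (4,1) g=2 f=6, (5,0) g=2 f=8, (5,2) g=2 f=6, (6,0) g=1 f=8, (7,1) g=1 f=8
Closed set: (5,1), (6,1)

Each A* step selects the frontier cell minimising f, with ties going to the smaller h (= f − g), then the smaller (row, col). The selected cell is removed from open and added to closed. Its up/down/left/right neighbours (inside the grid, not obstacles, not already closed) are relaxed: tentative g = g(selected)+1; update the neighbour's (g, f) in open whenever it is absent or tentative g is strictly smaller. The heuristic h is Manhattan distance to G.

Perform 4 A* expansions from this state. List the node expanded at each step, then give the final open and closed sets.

step 1: expand (4,1) (f=6, h=4) → closed; open now [(3,1) g=3 f=6, (4,0) g=3 f=8, (4,2) g=3 f=6, (5,0) g=2 f=8, (5,2) g=2 f=6, (6,0) g=1 f=8, (7,1) g=1 f=8]
step 2: expand (3,1) (f=6, h=3) → closed; open now [(2,1) g=4 f=8, (3,0) g=4 f=8, (4,0) g=3 f=8, (4,2) g=3 f=6, (5,0) g=2 f=8, (5,2) g=2 f=6, (6,0) g=1 f=8, (7,1) g=1 f=8]
step 3: expand (4,2) (f=6, h=3) → closed; open now [(2,1) g=4 f=8, (3,0) g=4 f=8, (4,0) g=3 f=8, (5,0) g=2 f=8, (5,2) g=2 f=6, (6,0) g=1 f=8, (7,1) g=1 f=8]
step 4: expand (5,2) (f=6, h=4) → closed; open now [(2,1) g=4 f=8, (3,0) g=4 f=8, (4,0) g=3 f=8, (5,0) g=2 f=8, (6,0) g=1 f=8, (7,1) g=1 f=8]

order=[(4,1) → (3,1) → (4,2) → (5,2)]; open=[(2,1) g=4 f=8, (3,0) g=4 f=8, (4,0) g=3 f=8, (5,0) g=2 f=8, (6,0) g=1 f=8, (7,1) g=1 f=8]; closed=[(3,1), (4,1), (4,2), (5,1), (5,2), (6,1)]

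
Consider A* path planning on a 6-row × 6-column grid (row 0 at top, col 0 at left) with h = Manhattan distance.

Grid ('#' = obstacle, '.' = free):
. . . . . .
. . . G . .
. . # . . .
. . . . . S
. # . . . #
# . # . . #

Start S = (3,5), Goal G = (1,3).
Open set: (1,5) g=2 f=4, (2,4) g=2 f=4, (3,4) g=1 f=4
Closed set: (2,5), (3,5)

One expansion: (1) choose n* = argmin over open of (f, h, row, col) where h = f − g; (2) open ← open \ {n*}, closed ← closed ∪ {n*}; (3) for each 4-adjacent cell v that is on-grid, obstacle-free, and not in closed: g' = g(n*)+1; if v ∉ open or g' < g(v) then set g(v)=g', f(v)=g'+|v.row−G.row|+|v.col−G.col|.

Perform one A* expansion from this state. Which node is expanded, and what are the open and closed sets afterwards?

step 1: expand (1,5) (f=4, h=2) → closed; open now [(0,5) g=3 f=6, (1,4) g=3 f=4, (2,4) g=2 f=4, (3,4) g=1 f=4]

expanded=(1,5); open=[(0,5) g=3 f=6, (1,4) g=3 f=4, (2,4) g=2 f=4, (3,4) g=1 f=4]; closed=[(1,5), (2,5), (3,5)]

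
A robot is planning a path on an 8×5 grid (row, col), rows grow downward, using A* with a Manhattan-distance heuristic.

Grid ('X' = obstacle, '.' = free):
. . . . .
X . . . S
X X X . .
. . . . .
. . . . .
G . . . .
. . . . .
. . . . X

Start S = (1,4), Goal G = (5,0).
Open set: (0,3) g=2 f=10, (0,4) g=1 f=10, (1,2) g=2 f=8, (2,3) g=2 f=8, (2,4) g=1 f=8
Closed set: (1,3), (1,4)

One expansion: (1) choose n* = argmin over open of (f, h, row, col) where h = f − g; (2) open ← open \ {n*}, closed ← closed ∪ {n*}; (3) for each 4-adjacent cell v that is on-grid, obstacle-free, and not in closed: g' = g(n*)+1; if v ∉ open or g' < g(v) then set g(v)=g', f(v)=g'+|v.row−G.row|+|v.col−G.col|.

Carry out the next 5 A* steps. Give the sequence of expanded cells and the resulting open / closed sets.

order=[(1,2) → (1,1) → (2,3) → (3,3) → (3,2)]; open=[(0,1) g=4 f=10, (0,2) g=3 f=10, (0,3) g=2 f=10, (0,4) g=1 f=10, (2,4) g=1 f=8, (3,1) g=5 f=8, (3,4) g=4 f=10, (4,2) g=5 f=8, (4,3) g=4 f=8]; closed=[(1,1), (1,2), (1,3), (1,4), (2,3), (3,2), (3,3)]

step 1: expand (1,2) (f=8, h=6) → closed; open now [(0,2) g=3 f=10, (0,3) g=2 f=10, (0,4) g=1 f=10, (1,1) g=3 f=8, (2,3) g=2 f=8, (2,4) g=1 f=8]
step 2: expand (1,1) (f=8, h=5) → closed; open now [(0,1) g=4 f=10, (0,2) g=3 f=10, (0,3) g=2 f=10, (0,4) g=1 f=10, (2,3) g=2 f=8, (2,4) g=1 f=8]
step 3: expand (2,3) (f=8, h=6) → closed; open now [(0,1) g=4 f=10, (0,2) g=3 f=10, (0,3) g=2 f=10, (0,4) g=1 f=10, (2,4) g=1 f=8, (3,3) g=3 f=8]
step 4: expand (3,3) (f=8, h=5) → closed; open now [(0,1) g=4 f=10, (0,2) g=3 f=10, (0,3) g=2 f=10, (0,4) g=1 f=10, (2,4) g=1 f=8, (3,2) g=4 f=8, (3,4) g=4 f=10, (4,3) g=4 f=8]
step 5: expand (3,2) (f=8, h=4) → closed; open now [(0,1) g=4 f=10, (0,2) g=3 f=10, (0,3) g=2 f=10, (0,4) g=1 f=10, (2,4) g=1 f=8, (3,1) g=5 f=8, (3,4) g=4 f=10, (4,2) g=5 f=8, (4,3) g=4 f=8]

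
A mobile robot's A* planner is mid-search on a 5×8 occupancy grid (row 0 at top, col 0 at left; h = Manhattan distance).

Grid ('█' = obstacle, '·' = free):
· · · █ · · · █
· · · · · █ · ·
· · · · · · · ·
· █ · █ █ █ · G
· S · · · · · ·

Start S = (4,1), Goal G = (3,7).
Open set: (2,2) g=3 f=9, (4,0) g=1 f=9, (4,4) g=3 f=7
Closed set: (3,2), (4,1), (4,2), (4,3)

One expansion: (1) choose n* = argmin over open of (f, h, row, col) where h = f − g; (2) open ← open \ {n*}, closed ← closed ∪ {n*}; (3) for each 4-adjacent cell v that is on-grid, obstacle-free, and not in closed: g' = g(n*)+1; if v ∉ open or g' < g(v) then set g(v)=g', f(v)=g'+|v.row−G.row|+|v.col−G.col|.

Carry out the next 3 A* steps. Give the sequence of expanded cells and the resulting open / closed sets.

order=[(4,4) → (4,5) → (4,6)]; open=[(2,2) g=3 f=9, (3,6) g=6 f=7, (4,0) g=1 f=9, (4,7) g=6 f=7]; closed=[(3,2), (4,1), (4,2), (4,3), (4,4), (4,5), (4,6)]

step 1: expand (4,4) (f=7, h=4) → closed; open now [(2,2) g=3 f=9, (4,0) g=1 f=9, (4,5) g=4 f=7]
step 2: expand (4,5) (f=7, h=3) → closed; open now [(2,2) g=3 f=9, (4,0) g=1 f=9, (4,6) g=5 f=7]
step 3: expand (4,6) (f=7, h=2) → closed; open now [(2,2) g=3 f=9, (3,6) g=6 f=7, (4,0) g=1 f=9, (4,7) g=6 f=7]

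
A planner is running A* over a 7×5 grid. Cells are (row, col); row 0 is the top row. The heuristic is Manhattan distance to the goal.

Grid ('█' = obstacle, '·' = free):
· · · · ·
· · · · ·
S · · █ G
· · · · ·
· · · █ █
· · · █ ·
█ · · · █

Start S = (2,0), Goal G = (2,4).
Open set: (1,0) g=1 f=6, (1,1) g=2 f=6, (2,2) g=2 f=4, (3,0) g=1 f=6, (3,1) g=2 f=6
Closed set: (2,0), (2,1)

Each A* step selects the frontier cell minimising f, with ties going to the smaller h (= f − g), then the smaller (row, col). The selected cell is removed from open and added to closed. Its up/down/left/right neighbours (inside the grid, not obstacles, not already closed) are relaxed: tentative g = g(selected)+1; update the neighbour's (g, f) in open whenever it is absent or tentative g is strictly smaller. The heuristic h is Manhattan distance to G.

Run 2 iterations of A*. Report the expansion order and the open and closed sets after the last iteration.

step 1: expand (2,2) (f=4, h=2) → closed; open now [(1,0) g=1 f=6, (1,1) g=2 f=6, (1,2) g=3 f=6, (3,0) g=1 f=6, (3,1) g=2 f=6, (3,2) g=3 f=6]
step 2: expand (1,2) (f=6, h=3) → closed; open now [(0,2) g=4 f=8, (1,0) g=1 f=6, (1,1) g=2 f=6, (1,3) g=4 f=6, (3,0) g=1 f=6, (3,1) g=2 f=6, (3,2) g=3 f=6]

order=[(2,2) → (1,2)]; open=[(0,2) g=4 f=8, (1,0) g=1 f=6, (1,1) g=2 f=6, (1,3) g=4 f=6, (3,0) g=1 f=6, (3,1) g=2 f=6, (3,2) g=3 f=6]; closed=[(1,2), (2,0), (2,1), (2,2)]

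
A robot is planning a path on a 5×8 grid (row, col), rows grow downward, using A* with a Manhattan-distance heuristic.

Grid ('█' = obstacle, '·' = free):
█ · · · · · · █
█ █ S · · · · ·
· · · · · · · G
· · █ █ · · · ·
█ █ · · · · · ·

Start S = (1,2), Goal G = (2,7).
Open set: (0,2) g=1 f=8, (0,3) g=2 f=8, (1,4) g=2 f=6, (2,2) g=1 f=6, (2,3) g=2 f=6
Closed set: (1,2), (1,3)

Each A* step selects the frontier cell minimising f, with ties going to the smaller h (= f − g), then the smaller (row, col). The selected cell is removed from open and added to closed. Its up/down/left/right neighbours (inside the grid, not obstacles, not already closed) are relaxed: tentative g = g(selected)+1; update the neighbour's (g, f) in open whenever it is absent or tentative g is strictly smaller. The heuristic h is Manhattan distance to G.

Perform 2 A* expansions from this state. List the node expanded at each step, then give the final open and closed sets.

step 1: expand (1,4) (f=6, h=4) → closed; open now [(0,2) g=1 f=8, (0,3) g=2 f=8, (0,4) g=3 f=8, (1,5) g=3 f=6, (2,2) g=1 f=6, (2,3) g=2 f=6, (2,4) g=3 f=6]
step 2: expand (1,5) (f=6, h=3) → closed; open now [(0,2) g=1 f=8, (0,3) g=2 f=8, (0,4) g=3 f=8, (0,5) g=4 f=8, (1,6) g=4 f=6, (2,2) g=1 f=6, (2,3) g=2 f=6, (2,4) g=3 f=6, (2,5) g=4 f=6]

order=[(1,4) → (1,5)]; open=[(0,2) g=1 f=8, (0,3) g=2 f=8, (0,4) g=3 f=8, (0,5) g=4 f=8, (1,6) g=4 f=6, (2,2) g=1 f=6, (2,3) g=2 f=6, (2,4) g=3 f=6, (2,5) g=4 f=6]; closed=[(1,2), (1,3), (1,4), (1,5)]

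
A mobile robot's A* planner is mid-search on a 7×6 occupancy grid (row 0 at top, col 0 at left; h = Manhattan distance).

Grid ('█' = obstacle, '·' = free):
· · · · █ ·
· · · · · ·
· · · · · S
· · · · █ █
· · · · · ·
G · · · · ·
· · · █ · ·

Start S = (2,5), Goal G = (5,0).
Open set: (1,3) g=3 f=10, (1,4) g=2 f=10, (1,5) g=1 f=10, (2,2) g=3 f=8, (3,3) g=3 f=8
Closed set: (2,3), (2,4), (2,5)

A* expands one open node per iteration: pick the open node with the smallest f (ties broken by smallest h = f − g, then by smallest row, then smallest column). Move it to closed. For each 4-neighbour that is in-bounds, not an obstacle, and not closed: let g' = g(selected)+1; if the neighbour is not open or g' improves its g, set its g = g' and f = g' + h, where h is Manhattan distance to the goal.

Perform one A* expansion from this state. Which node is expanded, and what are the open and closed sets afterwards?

expanded=(2,2); open=[(1,2) g=4 f=10, (1,3) g=3 f=10, (1,4) g=2 f=10, (1,5) g=1 f=10, (2,1) g=4 f=8, (3,2) g=4 f=8, (3,3) g=3 f=8]; closed=[(2,2), (2,3), (2,4), (2,5)]

step 1: expand (2,2) (f=8, h=5) → closed; open now [(1,2) g=4 f=10, (1,3) g=3 f=10, (1,4) g=2 f=10, (1,5) g=1 f=10, (2,1) g=4 f=8, (3,2) g=4 f=8, (3,3) g=3 f=8]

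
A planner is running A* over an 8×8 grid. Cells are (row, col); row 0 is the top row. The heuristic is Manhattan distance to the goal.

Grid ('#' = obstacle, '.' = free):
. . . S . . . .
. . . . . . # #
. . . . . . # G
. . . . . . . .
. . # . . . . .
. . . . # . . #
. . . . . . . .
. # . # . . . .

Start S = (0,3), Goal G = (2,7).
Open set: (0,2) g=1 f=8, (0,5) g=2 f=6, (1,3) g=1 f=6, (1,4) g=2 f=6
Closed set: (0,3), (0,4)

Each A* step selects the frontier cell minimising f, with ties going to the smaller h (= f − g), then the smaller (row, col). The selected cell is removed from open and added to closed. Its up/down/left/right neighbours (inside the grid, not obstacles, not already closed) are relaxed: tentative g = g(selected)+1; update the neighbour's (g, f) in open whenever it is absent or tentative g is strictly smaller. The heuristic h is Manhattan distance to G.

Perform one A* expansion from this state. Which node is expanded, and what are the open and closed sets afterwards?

step 1: expand (0,5) (f=6, h=4) → closed; open now [(0,2) g=1 f=8, (0,6) g=3 f=6, (1,3) g=1 f=6, (1,4) g=2 f=6, (1,5) g=3 f=6]

expanded=(0,5); open=[(0,2) g=1 f=8, (0,6) g=3 f=6, (1,3) g=1 f=6, (1,4) g=2 f=6, (1,5) g=3 f=6]; closed=[(0,3), (0,4), (0,5)]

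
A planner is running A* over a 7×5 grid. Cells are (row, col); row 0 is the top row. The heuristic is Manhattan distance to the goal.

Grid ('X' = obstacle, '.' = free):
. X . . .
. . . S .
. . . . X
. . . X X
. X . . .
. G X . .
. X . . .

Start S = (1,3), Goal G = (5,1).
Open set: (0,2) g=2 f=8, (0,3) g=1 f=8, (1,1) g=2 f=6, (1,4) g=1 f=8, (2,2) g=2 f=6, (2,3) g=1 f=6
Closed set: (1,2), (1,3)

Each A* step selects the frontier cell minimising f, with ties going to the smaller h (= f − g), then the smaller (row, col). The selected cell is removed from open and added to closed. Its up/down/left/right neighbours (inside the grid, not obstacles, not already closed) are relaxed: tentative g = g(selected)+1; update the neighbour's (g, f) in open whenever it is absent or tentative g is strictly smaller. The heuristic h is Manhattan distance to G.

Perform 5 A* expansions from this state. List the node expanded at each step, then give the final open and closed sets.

order=[(1,1) → (2,1) → (3,1) → (2,2) → (3,2)]; open=[(0,2) g=2 f=8, (0,3) g=1 f=8, (1,0) g=3 f=8, (1,4) g=1 f=8, (2,0) g=4 f=8, (2,3) g=1 f=6, (3,0) g=5 f=8, (4,2) g=4 f=6]; closed=[(1,1), (1,2), (1,3), (2,1), (2,2), (3,1), (3,2)]

step 1: expand (1,1) (f=6, h=4) → closed; open now [(0,2) g=2 f=8, (0,3) g=1 f=8, (1,0) g=3 f=8, (1,4) g=1 f=8, (2,1) g=3 f=6, (2,2) g=2 f=6, (2,3) g=1 f=6]
step 2: expand (2,1) (f=6, h=3) → closed; open now [(0,2) g=2 f=8, (0,3) g=1 f=8, (1,0) g=3 f=8, (1,4) g=1 f=8, (2,0) g=4 f=8, (2,2) g=2 f=6, (2,3) g=1 f=6, (3,1) g=4 f=6]
step 3: expand (3,1) (f=6, h=2) → closed; open now [(0,2) g=2 f=8, (0,3) g=1 f=8, (1,0) g=3 f=8, (1,4) g=1 f=8, (2,0) g=4 f=8, (2,2) g=2 f=6, (2,3) g=1 f=6, (3,0) g=5 f=8, (3,2) g=5 f=8]
step 4: expand (2,2) (f=6, h=4) → closed; open now [(0,2) g=2 f=8, (0,3) g=1 f=8, (1,0) g=3 f=8, (1,4) g=1 f=8, (2,0) g=4 f=8, (2,3) g=1 f=6, (3,0) g=5 f=8, (3,2) g=3 f=6]
step 5: expand (3,2) (f=6, h=3) → closed; open now [(0,2) g=2 f=8, (0,3) g=1 f=8, (1,0) g=3 f=8, (1,4) g=1 f=8, (2,0) g=4 f=8, (2,3) g=1 f=6, (3,0) g=5 f=8, (4,2) g=4 f=6]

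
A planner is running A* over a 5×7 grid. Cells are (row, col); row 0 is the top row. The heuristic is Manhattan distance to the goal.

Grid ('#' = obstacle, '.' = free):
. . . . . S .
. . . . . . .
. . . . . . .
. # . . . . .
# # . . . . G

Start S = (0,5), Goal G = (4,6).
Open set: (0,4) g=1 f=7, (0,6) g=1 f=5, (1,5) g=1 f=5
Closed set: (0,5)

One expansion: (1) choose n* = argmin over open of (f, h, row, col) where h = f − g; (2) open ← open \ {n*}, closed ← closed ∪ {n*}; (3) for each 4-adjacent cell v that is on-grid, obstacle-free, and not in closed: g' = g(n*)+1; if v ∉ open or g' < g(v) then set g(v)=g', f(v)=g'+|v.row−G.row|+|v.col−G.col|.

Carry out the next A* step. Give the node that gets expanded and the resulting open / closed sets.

expanded=(0,6); open=[(0,4) g=1 f=7, (1,5) g=1 f=5, (1,6) g=2 f=5]; closed=[(0,5), (0,6)]

step 1: expand (0,6) (f=5, h=4) → closed; open now [(0,4) g=1 f=7, (1,5) g=1 f=5, (1,6) g=2 f=5]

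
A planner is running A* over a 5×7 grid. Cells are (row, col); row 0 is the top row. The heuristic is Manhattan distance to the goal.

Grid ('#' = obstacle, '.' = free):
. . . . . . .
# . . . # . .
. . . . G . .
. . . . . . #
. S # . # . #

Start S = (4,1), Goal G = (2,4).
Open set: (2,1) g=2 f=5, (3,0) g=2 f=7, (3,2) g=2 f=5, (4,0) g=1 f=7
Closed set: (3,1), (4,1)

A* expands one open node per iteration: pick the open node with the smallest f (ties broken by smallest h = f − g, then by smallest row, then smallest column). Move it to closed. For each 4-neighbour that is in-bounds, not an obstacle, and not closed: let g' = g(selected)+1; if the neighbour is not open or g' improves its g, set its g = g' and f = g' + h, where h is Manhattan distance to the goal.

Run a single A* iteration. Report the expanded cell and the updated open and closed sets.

expanded=(2,1); open=[(1,1) g=3 f=7, (2,0) g=3 f=7, (2,2) g=3 f=5, (3,0) g=2 f=7, (3,2) g=2 f=5, (4,0) g=1 f=7]; closed=[(2,1), (3,1), (4,1)]

step 1: expand (2,1) (f=5, h=3) → closed; open now [(1,1) g=3 f=7, (2,0) g=3 f=7, (2,2) g=3 f=5, (3,0) g=2 f=7, (3,2) g=2 f=5, (4,0) g=1 f=7]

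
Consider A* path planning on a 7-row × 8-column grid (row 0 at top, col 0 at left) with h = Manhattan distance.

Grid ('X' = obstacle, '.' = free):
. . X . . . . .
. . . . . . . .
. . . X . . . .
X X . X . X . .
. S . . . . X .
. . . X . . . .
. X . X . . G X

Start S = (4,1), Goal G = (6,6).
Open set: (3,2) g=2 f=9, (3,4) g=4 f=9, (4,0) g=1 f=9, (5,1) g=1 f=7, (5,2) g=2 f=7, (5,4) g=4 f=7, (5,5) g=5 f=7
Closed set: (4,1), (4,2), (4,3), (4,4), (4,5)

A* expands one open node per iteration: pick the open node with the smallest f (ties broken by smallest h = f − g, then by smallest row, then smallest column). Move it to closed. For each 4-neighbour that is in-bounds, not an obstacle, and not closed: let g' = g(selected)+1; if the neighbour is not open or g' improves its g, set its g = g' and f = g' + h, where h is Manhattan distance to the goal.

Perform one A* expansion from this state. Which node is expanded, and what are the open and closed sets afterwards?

step 1: expand (5,5) (f=7, h=2) → closed; open now [(3,2) g=2 f=9, (3,4) g=4 f=9, (4,0) g=1 f=9, (5,1) g=1 f=7, (5,2) g=2 f=7, (5,4) g=4 f=7, (5,6) g=6 f=7, (6,5) g=6 f=7]

expanded=(5,5); open=[(3,2) g=2 f=9, (3,4) g=4 f=9, (4,0) g=1 f=9, (5,1) g=1 f=7, (5,2) g=2 f=7, (5,4) g=4 f=7, (5,6) g=6 f=7, (6,5) g=6 f=7]; closed=[(4,1), (4,2), (4,3), (4,4), (4,5), (5,5)]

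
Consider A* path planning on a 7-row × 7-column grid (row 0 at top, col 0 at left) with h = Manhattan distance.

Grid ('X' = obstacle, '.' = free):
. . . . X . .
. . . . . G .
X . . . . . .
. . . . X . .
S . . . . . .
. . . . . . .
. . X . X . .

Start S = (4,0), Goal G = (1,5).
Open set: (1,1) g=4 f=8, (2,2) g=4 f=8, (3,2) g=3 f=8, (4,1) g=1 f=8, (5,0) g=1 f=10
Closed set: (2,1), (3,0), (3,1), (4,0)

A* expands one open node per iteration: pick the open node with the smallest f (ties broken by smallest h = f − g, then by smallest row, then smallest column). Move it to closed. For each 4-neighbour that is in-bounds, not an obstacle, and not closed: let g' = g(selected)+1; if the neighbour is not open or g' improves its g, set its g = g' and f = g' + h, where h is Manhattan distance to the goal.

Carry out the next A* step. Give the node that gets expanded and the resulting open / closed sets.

step 1: expand (1,1) (f=8, h=4) → closed; open now [(0,1) g=5 f=10, (1,0) g=5 f=10, (1,2) g=5 f=8, (2,2) g=4 f=8, (3,2) g=3 f=8, (4,1) g=1 f=8, (5,0) g=1 f=10]

expanded=(1,1); open=[(0,1) g=5 f=10, (1,0) g=5 f=10, (1,2) g=5 f=8, (2,2) g=4 f=8, (3,2) g=3 f=8, (4,1) g=1 f=8, (5,0) g=1 f=10]; closed=[(1,1), (2,1), (3,0), (3,1), (4,0)]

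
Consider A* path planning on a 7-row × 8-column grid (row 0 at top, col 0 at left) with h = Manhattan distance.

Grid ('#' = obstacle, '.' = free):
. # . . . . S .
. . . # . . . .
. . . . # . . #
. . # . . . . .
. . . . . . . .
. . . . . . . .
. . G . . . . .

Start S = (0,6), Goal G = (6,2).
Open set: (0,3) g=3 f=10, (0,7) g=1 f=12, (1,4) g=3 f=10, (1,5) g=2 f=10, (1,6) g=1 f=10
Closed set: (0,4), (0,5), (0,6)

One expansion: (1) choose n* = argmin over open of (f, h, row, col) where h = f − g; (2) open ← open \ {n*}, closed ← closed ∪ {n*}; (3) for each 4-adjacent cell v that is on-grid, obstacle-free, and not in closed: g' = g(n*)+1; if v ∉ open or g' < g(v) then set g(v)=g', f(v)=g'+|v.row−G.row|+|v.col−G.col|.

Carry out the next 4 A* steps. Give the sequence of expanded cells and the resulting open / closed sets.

order=[(0,3) → (0,2) → (1,2) → (2,2)]; open=[(0,7) g=1 f=12, (1,1) g=6 f=12, (1,4) g=3 f=10, (1,5) g=2 f=10, (1,6) g=1 f=10, (2,1) g=7 f=12, (2,3) g=7 f=12]; closed=[(0,2), (0,3), (0,4), (0,5), (0,6), (1,2), (2,2)]

step 1: expand (0,3) (f=10, h=7) → closed; open now [(0,2) g=4 f=10, (0,7) g=1 f=12, (1,4) g=3 f=10, (1,5) g=2 f=10, (1,6) g=1 f=10]
step 2: expand (0,2) (f=10, h=6) → closed; open now [(0,7) g=1 f=12, (1,2) g=5 f=10, (1,4) g=3 f=10, (1,5) g=2 f=10, (1,6) g=1 f=10]
step 3: expand (1,2) (f=10, h=5) → closed; open now [(0,7) g=1 f=12, (1,1) g=6 f=12, (1,4) g=3 f=10, (1,5) g=2 f=10, (1,6) g=1 f=10, (2,2) g=6 f=10]
step 4: expand (2,2) (f=10, h=4) → closed; open now [(0,7) g=1 f=12, (1,1) g=6 f=12, (1,4) g=3 f=10, (1,5) g=2 f=10, (1,6) g=1 f=10, (2,1) g=7 f=12, (2,3) g=7 f=12]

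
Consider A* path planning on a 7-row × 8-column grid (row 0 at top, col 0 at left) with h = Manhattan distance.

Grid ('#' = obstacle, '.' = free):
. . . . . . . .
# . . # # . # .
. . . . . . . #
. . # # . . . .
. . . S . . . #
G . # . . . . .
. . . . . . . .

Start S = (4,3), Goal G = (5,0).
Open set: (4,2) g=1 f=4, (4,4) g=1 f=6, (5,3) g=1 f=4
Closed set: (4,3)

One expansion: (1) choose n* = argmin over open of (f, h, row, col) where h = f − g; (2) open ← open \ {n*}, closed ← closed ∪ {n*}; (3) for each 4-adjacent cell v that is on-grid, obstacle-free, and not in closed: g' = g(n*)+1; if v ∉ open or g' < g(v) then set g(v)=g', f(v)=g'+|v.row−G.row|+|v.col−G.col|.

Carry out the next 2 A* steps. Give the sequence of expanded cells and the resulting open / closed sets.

step 1: expand (4,2) (f=4, h=3) → closed; open now [(4,1) g=2 f=4, (4,4) g=1 f=6, (5,3) g=1 f=4]
step 2: expand (4,1) (f=4, h=2) → closed; open now [(3,1) g=3 f=6, (4,0) g=3 f=4, (4,4) g=1 f=6, (5,1) g=3 f=4, (5,3) g=1 f=4]

order=[(4,2) → (4,1)]; open=[(3,1) g=3 f=6, (4,0) g=3 f=4, (4,4) g=1 f=6, (5,1) g=3 f=4, (5,3) g=1 f=4]; closed=[(4,1), (4,2), (4,3)]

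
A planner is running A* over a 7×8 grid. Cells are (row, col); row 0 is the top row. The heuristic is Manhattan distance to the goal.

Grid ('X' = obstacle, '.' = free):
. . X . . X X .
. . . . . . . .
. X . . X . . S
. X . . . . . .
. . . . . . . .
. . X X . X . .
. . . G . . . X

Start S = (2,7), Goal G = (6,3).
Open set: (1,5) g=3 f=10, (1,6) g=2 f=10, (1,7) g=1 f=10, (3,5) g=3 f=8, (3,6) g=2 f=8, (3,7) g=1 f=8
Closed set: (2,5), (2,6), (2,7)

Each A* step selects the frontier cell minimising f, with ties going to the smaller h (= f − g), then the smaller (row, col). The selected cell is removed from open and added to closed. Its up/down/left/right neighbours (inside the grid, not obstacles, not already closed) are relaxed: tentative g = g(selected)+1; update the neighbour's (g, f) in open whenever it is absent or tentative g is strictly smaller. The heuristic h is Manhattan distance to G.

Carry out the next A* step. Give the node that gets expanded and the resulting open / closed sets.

step 1: expand (3,5) (f=8, h=5) → closed; open now [(1,5) g=3 f=10, (1,6) g=2 f=10, (1,7) g=1 f=10, (3,4) g=4 f=8, (3,6) g=2 f=8, (3,7) g=1 f=8, (4,5) g=4 f=8]

expanded=(3,5); open=[(1,5) g=3 f=10, (1,6) g=2 f=10, (1,7) g=1 f=10, (3,4) g=4 f=8, (3,6) g=2 f=8, (3,7) g=1 f=8, (4,5) g=4 f=8]; closed=[(2,5), (2,6), (2,7), (3,5)]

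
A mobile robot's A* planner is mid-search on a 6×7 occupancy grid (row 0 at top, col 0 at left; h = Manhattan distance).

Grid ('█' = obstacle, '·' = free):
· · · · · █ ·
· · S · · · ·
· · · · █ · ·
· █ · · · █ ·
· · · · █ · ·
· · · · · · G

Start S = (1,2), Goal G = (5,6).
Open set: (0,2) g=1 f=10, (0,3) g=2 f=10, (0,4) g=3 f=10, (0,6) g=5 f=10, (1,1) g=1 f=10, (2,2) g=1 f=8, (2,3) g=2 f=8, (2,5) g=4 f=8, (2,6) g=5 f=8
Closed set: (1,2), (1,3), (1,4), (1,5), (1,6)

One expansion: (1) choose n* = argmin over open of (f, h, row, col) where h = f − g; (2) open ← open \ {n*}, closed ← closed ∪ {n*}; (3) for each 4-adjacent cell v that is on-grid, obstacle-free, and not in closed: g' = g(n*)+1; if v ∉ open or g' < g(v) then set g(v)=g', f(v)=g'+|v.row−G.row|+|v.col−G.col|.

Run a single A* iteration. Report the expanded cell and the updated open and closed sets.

step 1: expand (2,6) (f=8, h=3) → closed; open now [(0,2) g=1 f=10, (0,3) g=2 f=10, (0,4) g=3 f=10, (0,6) g=5 f=10, (1,1) g=1 f=10, (2,2) g=1 f=8, (2,3) g=2 f=8, (2,5) g=4 f=8, (3,6) g=6 f=8]

expanded=(2,6); open=[(0,2) g=1 f=10, (0,3) g=2 f=10, (0,4) g=3 f=10, (0,6) g=5 f=10, (1,1) g=1 f=10, (2,2) g=1 f=8, (2,3) g=2 f=8, (2,5) g=4 f=8, (3,6) g=6 f=8]; closed=[(1,2), (1,3), (1,4), (1,5), (1,6), (2,6)]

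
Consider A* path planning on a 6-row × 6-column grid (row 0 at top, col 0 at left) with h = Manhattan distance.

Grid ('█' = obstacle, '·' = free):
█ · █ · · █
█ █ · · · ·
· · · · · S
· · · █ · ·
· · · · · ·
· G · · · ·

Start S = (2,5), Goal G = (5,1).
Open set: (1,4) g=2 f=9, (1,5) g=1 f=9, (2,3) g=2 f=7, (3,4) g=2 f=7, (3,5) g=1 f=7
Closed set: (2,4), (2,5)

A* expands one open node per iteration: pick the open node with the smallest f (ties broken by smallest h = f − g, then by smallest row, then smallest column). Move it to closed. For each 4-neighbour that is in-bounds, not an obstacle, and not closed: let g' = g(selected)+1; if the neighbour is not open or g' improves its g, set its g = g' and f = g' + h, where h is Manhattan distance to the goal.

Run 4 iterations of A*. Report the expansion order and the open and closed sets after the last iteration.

step 1: expand (2,3) (f=7, h=5) → closed; open now [(1,3) g=3 f=9, (1,4) g=2 f=9, (1,5) g=1 f=9, (2,2) g=3 f=7, (3,4) g=2 f=7, (3,5) g=1 f=7]
step 2: expand (2,2) (f=7, h=4) → closed; open now [(1,2) g=4 f=9, (1,3) g=3 f=9, (1,4) g=2 f=9, (1,5) g=1 f=9, (2,1) g=4 f=7, (3,2) g=4 f=7, (3,4) g=2 f=7, (3,5) g=1 f=7]
step 3: expand (2,1) (f=7, h=3) → closed; open now [(1,2) g=4 f=9, (1,3) g=3 f=9, (1,4) g=2 f=9, (1,5) g=1 f=9, (2,0) g=5 f=9, (3,1) g=5 f=7, (3,2) g=4 f=7, (3,4) g=2 f=7, (3,5) g=1 f=7]
step 4: expand (3,1) (f=7, h=2) → closed; open now [(1,2) g=4 f=9, (1,3) g=3 f=9, (1,4) g=2 f=9, (1,5) g=1 f=9, (2,0) g=5 f=9, (3,0) g=6 f=9, (3,2) g=4 f=7, (3,4) g=2 f=7, (3,5) g=1 f=7, (4,1) g=6 f=7]

order=[(2,3) → (2,2) → (2,1) → (3,1)]; open=[(1,2) g=4 f=9, (1,3) g=3 f=9, (1,4) g=2 f=9, (1,5) g=1 f=9, (2,0) g=5 f=9, (3,0) g=6 f=9, (3,2) g=4 f=7, (3,4) g=2 f=7, (3,5) g=1 f=7, (4,1) g=6 f=7]; closed=[(2,1), (2,2), (2,3), (2,4), (2,5), (3,1)]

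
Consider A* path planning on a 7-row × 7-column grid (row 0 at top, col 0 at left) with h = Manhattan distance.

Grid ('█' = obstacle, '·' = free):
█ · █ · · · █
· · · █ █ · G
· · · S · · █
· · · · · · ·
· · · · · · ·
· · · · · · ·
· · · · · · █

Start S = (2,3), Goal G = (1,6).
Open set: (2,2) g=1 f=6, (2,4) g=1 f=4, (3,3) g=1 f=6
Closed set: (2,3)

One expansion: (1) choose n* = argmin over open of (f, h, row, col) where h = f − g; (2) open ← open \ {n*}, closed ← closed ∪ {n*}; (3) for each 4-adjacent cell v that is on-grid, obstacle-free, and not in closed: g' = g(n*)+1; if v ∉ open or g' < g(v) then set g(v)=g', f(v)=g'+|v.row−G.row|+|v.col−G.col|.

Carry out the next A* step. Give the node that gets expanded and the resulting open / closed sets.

expanded=(2,4); open=[(2,2) g=1 f=6, (2,5) g=2 f=4, (3,3) g=1 f=6, (3,4) g=2 f=6]; closed=[(2,3), (2,4)]

step 1: expand (2,4) (f=4, h=3) → closed; open now [(2,2) g=1 f=6, (2,5) g=2 f=4, (3,3) g=1 f=6, (3,4) g=2 f=6]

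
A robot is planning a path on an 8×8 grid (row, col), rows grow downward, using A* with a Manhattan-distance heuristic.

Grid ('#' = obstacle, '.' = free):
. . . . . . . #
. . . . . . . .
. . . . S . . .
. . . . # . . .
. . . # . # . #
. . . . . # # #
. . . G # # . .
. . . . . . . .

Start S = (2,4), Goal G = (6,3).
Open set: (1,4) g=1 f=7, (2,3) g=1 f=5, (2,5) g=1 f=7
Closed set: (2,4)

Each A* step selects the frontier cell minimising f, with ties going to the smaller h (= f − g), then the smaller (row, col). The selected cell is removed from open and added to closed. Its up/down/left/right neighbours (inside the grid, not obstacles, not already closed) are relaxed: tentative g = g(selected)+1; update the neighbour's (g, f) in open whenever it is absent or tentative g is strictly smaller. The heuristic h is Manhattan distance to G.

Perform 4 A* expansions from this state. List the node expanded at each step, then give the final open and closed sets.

order=[(2,3) → (3,3) → (3,2) → (4,2)]; open=[(1,3) g=2 f=7, (1,4) g=1 f=7, (2,2) g=2 f=7, (2,5) g=1 f=7, (3,1) g=4 f=9, (4,1) g=5 f=9, (5,2) g=5 f=7]; closed=[(2,3), (2,4), (3,2), (3,3), (4,2)]

step 1: expand (2,3) (f=5, h=4) → closed; open now [(1,3) g=2 f=7, (1,4) g=1 f=7, (2,2) g=2 f=7, (2,5) g=1 f=7, (3,3) g=2 f=5]
step 2: expand (3,3) (f=5, h=3) → closed; open now [(1,3) g=2 f=7, (1,4) g=1 f=7, (2,2) g=2 f=7, (2,5) g=1 f=7, (3,2) g=3 f=7]
step 3: expand (3,2) (f=7, h=4) → closed; open now [(1,3) g=2 f=7, (1,4) g=1 f=7, (2,2) g=2 f=7, (2,5) g=1 f=7, (3,1) g=4 f=9, (4,2) g=4 f=7]
step 4: expand (4,2) (f=7, h=3) → closed; open now [(1,3) g=2 f=7, (1,4) g=1 f=7, (2,2) g=2 f=7, (2,5) g=1 f=7, (3,1) g=4 f=9, (4,1) g=5 f=9, (5,2) g=5 f=7]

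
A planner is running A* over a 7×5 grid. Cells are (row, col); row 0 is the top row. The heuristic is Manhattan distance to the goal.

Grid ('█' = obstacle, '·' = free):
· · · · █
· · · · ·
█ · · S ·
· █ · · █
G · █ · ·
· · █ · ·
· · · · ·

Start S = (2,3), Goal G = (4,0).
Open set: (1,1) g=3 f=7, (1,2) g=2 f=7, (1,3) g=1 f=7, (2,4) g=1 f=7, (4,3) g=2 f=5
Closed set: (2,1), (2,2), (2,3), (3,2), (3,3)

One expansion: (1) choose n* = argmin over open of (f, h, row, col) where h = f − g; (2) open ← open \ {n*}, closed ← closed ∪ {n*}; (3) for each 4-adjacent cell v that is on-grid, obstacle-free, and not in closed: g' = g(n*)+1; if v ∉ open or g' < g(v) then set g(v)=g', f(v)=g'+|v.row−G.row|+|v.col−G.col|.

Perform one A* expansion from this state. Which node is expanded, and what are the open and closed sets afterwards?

expanded=(4,3); open=[(1,1) g=3 f=7, (1,2) g=2 f=7, (1,3) g=1 f=7, (2,4) g=1 f=7, (4,4) g=3 f=7, (5,3) g=3 f=7]; closed=[(2,1), (2,2), (2,3), (3,2), (3,3), (4,3)]

step 1: expand (4,3) (f=5, h=3) → closed; open now [(1,1) g=3 f=7, (1,2) g=2 f=7, (1,3) g=1 f=7, (2,4) g=1 f=7, (4,4) g=3 f=7, (5,3) g=3 f=7]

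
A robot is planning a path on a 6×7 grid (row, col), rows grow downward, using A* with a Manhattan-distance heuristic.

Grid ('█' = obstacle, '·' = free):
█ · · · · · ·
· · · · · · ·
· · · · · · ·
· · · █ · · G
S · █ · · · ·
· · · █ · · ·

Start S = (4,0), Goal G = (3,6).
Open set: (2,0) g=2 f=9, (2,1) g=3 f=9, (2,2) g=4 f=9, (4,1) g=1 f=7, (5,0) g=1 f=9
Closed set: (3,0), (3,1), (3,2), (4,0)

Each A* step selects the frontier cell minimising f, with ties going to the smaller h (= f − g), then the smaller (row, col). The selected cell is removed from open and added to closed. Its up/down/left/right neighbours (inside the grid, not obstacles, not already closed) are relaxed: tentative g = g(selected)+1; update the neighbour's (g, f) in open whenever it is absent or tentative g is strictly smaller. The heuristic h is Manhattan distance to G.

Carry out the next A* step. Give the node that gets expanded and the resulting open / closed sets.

expanded=(4,1); open=[(2,0) g=2 f=9, (2,1) g=3 f=9, (2,2) g=4 f=9, (5,0) g=1 f=9, (5,1) g=2 f=9]; closed=[(3,0), (3,1), (3,2), (4,0), (4,1)]

step 1: expand (4,1) (f=7, h=6) → closed; open now [(2,0) g=2 f=9, (2,1) g=3 f=9, (2,2) g=4 f=9, (5,0) g=1 f=9, (5,1) g=2 f=9]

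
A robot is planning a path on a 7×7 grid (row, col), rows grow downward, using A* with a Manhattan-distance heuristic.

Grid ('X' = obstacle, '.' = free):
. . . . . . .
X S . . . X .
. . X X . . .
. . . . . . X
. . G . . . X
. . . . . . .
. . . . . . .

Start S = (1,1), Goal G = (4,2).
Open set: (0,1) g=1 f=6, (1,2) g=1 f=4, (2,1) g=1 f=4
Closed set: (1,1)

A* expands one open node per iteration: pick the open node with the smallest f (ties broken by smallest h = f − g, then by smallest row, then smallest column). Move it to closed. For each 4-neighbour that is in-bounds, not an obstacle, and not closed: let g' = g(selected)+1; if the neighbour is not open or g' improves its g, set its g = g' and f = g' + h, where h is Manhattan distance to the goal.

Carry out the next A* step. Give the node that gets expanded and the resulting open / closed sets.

step 1: expand (1,2) (f=4, h=3) → closed; open now [(0,1) g=1 f=6, (0,2) g=2 f=6, (1,3) g=2 f=6, (2,1) g=1 f=4]

expanded=(1,2); open=[(0,1) g=1 f=6, (0,2) g=2 f=6, (1,3) g=2 f=6, (2,1) g=1 f=4]; closed=[(1,1), (1,2)]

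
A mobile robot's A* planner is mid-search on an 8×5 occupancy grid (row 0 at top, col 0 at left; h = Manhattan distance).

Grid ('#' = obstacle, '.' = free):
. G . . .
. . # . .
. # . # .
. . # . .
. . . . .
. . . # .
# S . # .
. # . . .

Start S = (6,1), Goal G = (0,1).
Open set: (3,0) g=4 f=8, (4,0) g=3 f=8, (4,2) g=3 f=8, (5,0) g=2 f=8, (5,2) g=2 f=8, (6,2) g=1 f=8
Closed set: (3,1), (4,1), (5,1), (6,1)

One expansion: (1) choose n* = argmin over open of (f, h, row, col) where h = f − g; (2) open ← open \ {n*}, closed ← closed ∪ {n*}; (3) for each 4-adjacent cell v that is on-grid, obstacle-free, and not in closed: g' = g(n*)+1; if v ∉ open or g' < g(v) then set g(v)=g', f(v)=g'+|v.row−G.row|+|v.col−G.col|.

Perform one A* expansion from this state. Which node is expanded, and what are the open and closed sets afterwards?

expanded=(3,0); open=[(2,0) g=5 f=8, (4,0) g=3 f=8, (4,2) g=3 f=8, (5,0) g=2 f=8, (5,2) g=2 f=8, (6,2) g=1 f=8]; closed=[(3,0), (3,1), (4,1), (5,1), (6,1)]

step 1: expand (3,0) (f=8, h=4) → closed; open now [(2,0) g=5 f=8, (4,0) g=3 f=8, (4,2) g=3 f=8, (5,0) g=2 f=8, (5,2) g=2 f=8, (6,2) g=1 f=8]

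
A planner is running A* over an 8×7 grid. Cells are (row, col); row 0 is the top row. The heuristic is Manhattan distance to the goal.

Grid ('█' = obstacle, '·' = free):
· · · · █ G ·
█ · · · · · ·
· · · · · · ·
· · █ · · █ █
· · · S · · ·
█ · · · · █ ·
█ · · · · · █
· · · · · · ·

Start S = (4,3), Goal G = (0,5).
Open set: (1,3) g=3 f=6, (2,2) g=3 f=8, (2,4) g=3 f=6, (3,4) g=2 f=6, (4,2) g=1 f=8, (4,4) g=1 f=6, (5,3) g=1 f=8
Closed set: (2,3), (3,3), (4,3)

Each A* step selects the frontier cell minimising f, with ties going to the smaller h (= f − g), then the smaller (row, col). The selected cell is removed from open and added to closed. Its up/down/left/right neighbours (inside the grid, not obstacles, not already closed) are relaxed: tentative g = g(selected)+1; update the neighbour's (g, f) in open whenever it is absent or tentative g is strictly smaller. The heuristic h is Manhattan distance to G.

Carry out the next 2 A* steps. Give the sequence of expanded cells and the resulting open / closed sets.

step 1: expand (1,3) (f=6, h=3) → closed; open now [(0,3) g=4 f=6, (1,2) g=4 f=8, (1,4) g=4 f=6, (2,2) g=3 f=8, (2,4) g=3 f=6, (3,4) g=2 f=6, (4,2) g=1 f=8, (4,4) g=1 f=6, (5,3) g=1 f=8]
step 2: expand (0,3) (f=6, h=2) → closed; open now [(0,2) g=5 f=8, (1,2) g=4 f=8, (1,4) g=4 f=6, (2,2) g=3 f=8, (2,4) g=3 f=6, (3,4) g=2 f=6, (4,2) g=1 f=8, (4,4) g=1 f=6, (5,3) g=1 f=8]

order=[(1,3) → (0,3)]; open=[(0,2) g=5 f=8, (1,2) g=4 f=8, (1,4) g=4 f=6, (2,2) g=3 f=8, (2,4) g=3 f=6, (3,4) g=2 f=6, (4,2) g=1 f=8, (4,4) g=1 f=6, (5,3) g=1 f=8]; closed=[(0,3), (1,3), (2,3), (3,3), (4,3)]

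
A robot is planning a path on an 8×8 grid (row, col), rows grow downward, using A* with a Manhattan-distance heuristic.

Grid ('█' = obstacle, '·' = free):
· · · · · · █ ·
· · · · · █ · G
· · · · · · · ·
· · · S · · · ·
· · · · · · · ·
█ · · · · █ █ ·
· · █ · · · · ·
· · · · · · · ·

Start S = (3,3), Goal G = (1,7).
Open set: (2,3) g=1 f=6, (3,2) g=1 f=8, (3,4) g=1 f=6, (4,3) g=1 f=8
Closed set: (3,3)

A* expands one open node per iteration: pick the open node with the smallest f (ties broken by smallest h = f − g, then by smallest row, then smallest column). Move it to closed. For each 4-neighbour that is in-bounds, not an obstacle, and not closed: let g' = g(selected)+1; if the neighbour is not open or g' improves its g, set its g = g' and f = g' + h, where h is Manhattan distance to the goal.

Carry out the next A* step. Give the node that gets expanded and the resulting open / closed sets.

step 1: expand (2,3) (f=6, h=5) → closed; open now [(1,3) g=2 f=6, (2,2) g=2 f=8, (2,4) g=2 f=6, (3,2) g=1 f=8, (3,4) g=1 f=6, (4,3) g=1 f=8]

expanded=(2,3); open=[(1,3) g=2 f=6, (2,2) g=2 f=8, (2,4) g=2 f=6, (3,2) g=1 f=8, (3,4) g=1 f=6, (4,3) g=1 f=8]; closed=[(2,3), (3,3)]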